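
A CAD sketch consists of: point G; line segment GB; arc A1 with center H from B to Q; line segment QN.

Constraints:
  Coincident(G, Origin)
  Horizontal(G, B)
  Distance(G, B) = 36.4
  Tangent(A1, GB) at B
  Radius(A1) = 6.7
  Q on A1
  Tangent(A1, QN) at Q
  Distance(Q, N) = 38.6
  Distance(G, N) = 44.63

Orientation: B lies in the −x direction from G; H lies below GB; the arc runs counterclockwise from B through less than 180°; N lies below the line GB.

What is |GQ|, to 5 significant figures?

43.033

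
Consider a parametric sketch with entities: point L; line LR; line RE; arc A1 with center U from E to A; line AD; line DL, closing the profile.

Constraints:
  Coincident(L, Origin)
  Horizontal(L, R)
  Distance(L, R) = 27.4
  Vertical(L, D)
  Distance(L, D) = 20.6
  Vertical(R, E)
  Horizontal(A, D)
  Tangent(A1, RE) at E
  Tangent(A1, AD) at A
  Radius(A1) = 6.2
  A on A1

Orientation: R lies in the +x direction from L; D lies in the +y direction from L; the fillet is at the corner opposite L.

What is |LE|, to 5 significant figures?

30.954

L is at the origin; LR is horizontal with |LR| = 27.4 and R on the +x side, so R = (27.400, 0.0000). LD is vertical with |LD| = 20.6 and D on the +y side, so D = (0.0000, 20.600). The virtual corner opposite L is at (27.400, 20.600). Tangency of A1 to RE means the radius UE is perpendicular to RE and the tangent condition forces UA to be normal to AD, with radius 6.2, so the center U sits 6.2 in from both sides at U = (21.200, 14.400). That places the tangent points at E = (27.400, 14.400) on RE and A = (21.200, 20.600) on AD. Then |LE| = |E − L| = 30.954.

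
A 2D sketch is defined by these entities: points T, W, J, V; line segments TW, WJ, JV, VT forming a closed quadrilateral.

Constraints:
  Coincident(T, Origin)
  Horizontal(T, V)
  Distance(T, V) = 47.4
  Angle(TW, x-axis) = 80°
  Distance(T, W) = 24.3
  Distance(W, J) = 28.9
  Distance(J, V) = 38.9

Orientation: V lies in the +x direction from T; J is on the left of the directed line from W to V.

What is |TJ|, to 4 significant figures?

46.79

T is at the origin; T and V share the same y with |TV| = 47.4 and V in +x, so V = (47.4, 0). TW runs at 80.0° with |TW| = 24.3, so W = (4.220, 23.93). J is determined by |WJ| = 28.9 and |JV| = 38.9 together: it lies at the intersection of circle(W, 28.9) and circle(V, 38.9). With |WV| = 49.37, the foot of the radical line on WV is 17.82 from W and the perpendicular offset is √(28.9² − 17.82²) = 22.75. Taking the left-of-WV solution: J = (30.83, 35.20).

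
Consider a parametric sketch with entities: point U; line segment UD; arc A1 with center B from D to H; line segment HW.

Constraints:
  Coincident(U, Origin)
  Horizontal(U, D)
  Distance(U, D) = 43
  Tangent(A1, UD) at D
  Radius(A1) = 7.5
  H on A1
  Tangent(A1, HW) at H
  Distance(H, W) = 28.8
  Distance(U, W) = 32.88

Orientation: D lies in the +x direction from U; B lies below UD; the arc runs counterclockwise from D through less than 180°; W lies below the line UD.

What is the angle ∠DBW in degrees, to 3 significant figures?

129°

U is at the origin; U and D share the same y with |UD| = 43.0 and D on the +x side, so D = (43.0, 0.00). Tangency of A1 to UD means the radius BD is perpendicular to UD, so B = D + (0, -7.5) = (43.0, -7.50). Since BH ⟂ HW (tangency), |BW| = √(7.5² + 28.8²) = 29.8 regardless of where H sits on A1. So W lies on both circle(U, 32.88) and circle(B, 29.8); the below-UD intersection is W = (19.9, -26.2). H is the foot of the tangent from W: H = (37.0, -3.04).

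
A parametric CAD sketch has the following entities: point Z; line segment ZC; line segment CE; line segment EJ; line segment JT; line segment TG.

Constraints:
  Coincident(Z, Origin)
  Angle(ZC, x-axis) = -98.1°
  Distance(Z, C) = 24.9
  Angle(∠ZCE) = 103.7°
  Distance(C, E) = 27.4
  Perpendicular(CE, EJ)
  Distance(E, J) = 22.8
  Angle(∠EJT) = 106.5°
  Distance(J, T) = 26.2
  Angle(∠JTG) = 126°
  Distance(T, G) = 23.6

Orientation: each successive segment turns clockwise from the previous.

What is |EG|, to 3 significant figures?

46.6

Z is at the origin; ZC runs at -98.1° with length 24.9, so C = (-3.51, -24.7). ∠ZCE = 103.7° gives CE at -174° from the x-axis; with |CE| = 27.4, E = (-30.8, -27.3). The perpendicularity gives EJ at right angles to CE, so EJ runs at 95.6°; with |EJ| = 22.8, J = (-33.0, -4.63). ∠EJT = 106.5° gives JT at 22.1° from the x-axis; with |JT| = 26.2, T = (-8.73, 5.22). ∠JTG = 126.0° gives TG at -31.9° from the x-axis; with |TG| = 23.6, G = (11.3, -7.25). Then |EG| = |G − E| = 46.6.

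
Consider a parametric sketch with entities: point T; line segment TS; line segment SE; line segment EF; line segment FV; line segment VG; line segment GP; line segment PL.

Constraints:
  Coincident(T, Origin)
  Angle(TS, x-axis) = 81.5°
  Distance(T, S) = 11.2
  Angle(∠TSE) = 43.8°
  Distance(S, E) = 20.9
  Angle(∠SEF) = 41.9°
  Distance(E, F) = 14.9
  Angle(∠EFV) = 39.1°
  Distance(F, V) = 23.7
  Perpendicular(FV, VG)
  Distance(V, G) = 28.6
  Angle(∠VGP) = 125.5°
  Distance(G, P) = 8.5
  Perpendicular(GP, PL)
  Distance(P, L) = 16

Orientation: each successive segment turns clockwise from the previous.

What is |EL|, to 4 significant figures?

11.84

∠VGP = 125.5° gives GP at -118.2° from the x-axis; with |GP| = 8.5, P = (29.10, -25.31). GP ⟂ PL, so PL runs at 151.8°; with |PL| = 16.0, L = (15.00, -17.75). Then |EL| = |L − E| = 11.84.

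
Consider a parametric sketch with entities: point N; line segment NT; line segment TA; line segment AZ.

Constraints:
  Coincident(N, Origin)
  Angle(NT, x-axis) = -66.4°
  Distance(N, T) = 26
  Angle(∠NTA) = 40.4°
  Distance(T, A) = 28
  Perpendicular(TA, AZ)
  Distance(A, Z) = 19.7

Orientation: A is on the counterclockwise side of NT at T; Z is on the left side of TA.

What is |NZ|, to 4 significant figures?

8.681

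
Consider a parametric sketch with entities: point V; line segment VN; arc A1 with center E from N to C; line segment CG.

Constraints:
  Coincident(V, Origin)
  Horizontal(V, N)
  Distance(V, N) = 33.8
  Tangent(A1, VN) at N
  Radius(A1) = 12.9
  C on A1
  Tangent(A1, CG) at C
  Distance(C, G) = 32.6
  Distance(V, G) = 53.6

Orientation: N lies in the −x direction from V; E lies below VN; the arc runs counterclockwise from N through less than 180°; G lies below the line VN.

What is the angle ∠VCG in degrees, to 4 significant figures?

79.67°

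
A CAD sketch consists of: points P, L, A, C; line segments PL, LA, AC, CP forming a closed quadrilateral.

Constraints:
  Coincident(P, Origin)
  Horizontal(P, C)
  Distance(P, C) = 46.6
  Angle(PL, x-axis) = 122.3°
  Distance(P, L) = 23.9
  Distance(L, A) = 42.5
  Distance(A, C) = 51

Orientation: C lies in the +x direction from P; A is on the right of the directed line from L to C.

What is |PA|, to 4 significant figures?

20.38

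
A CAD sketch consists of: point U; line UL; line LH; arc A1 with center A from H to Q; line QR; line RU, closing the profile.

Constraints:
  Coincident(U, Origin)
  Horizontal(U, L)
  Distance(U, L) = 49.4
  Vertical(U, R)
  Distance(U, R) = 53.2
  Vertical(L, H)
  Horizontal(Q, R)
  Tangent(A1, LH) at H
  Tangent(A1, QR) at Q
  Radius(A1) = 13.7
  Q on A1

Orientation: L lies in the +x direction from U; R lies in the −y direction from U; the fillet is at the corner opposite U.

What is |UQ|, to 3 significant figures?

64.1

U is at the origin; U and L share the same y with |UL| = 49.4 and L on the +x side, so L = (49.4, 0.00). UR is vertical with |UR| = 53.2 and R on the −y side, so R = (0.00, -53.2). The virtual corner opposite U is at (49.4, -53.2). The tangent condition forces AH to be normal to LH and tangency of A1 to QR means the radius AQ is perpendicular to QR, with radius 13.7, so the center A sits 13.7 in from both sides at A = (35.7, -39.5). That places the tangent points at H = (49.4, -39.5) on LH and Q = (35.7, -53.2) on QR. Then |UQ| = |Q − U| = 64.1.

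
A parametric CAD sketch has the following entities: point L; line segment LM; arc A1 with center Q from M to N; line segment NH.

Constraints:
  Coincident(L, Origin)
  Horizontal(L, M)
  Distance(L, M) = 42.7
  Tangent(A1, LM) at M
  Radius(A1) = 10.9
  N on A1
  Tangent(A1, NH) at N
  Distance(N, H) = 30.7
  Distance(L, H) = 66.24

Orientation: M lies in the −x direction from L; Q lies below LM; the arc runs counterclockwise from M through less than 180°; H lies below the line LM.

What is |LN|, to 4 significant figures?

54.85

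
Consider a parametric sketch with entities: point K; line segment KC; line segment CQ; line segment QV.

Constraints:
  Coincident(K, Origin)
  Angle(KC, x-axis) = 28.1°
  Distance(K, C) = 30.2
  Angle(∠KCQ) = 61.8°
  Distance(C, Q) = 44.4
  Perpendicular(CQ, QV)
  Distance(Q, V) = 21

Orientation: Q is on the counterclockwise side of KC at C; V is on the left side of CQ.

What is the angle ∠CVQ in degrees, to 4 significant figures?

64.69°

∠KCQ = 61.8°, so CQ runs at 28.1° + (180° − 61.8°) = 146.3° from the x-axis; with |CQ| = 44.4, Q = C + 44.4·(cos 146.3°, sin 146.3°) = (-10.30, 38.86). The perpendicularity gives QV at right angles to CQ; with |QV| = 21.0 on the left of CQ, V = Q + 21.0·(-0.5548, -0.8320) = (-21.95, 21.39). Then cos ∠CVQ = VC·VQ / (|VC||VQ|), giving 64.69°.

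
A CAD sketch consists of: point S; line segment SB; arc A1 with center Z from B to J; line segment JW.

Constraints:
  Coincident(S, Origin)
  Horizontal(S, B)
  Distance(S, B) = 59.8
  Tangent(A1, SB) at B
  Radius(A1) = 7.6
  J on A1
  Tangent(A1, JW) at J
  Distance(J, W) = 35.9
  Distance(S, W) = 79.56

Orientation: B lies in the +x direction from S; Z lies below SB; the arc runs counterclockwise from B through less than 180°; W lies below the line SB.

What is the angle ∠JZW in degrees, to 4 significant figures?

78.05°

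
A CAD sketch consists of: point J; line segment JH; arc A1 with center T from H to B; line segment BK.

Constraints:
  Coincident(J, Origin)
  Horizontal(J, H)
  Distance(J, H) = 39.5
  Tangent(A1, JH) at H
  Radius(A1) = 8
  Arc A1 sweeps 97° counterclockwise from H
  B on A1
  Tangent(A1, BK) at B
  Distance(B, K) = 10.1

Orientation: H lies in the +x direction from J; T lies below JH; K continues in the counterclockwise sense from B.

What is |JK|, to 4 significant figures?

37.90

On A1, H sits at bearing 90° from T; a 97° counterclockwise sweep puts B at bearing 187°, so B = T + 8.0·(cos 187°, sin 187°) = (31.56, -8.975). Tangency of A1 to BK means the radius TB is perpendicular to BK, so BK runs along (−sin 187°, cos 187°); with |BK| = 10.1, K = (32.79, -19.00). Then |JK| = |K − J| = 37.90.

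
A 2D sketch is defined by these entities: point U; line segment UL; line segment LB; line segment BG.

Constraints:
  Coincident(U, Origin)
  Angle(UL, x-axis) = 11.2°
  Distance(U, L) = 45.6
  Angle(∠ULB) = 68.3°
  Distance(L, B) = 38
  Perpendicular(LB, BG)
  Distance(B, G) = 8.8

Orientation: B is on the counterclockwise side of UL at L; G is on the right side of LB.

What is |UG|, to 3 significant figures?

55.4

∠ULB = 68.3°, so LB runs at 11.2° + (180° − 68.3°) = 123° from the x-axis; with |LB| = 38.0, B = L + 38.0·(cos 123°, sin 123°) = (24.1, 40.8). LB is perpendicular to BG; with |BG| = 8.8 on the right of LB, G = B + 8.8·(0.840, 0.543) = (31.5, 45.5). Then |UG| = |G − U| = 55.4.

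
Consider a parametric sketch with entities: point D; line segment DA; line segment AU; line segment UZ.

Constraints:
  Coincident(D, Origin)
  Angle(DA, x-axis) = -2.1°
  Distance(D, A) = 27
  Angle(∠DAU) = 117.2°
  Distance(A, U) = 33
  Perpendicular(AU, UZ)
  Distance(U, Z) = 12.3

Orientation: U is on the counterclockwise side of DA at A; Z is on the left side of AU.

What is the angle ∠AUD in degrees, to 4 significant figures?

27.91°

D is at the origin; DA runs at -2.1° with length 27.0, so A = 27.0·(cos -2.1°, sin -2.1°) = (26.98, -0.9894). ∠DAU = 117.2°, so AU runs at -2.1° + (180° − 117.2°) = 60.70° from the x-axis; with |AU| = 33.0, U = A + 33.0·(cos 60.70°, sin 60.70°) = (43.13, 27.79). Then cos ∠AUD = UA·UD / (|UA||UD|), giving 27.91°.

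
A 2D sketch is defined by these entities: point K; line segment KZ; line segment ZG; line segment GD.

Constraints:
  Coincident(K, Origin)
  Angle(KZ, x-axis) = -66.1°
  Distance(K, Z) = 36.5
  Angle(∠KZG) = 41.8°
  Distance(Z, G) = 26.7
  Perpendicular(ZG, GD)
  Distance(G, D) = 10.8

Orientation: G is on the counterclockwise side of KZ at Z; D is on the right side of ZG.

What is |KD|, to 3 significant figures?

35.1

∠KZG = 41.8°, so ZG runs at -66.1° + (180° − 41.8°) = 72.1° from the x-axis; with |ZG| = 26.7, G = Z + 26.7·(cos 72.1°, sin 72.1°) = (23.0, -7.96). ZG ⟂ GD; with |GD| = 10.8 on the right of ZG, D = G + 10.8·(0.952, -0.307) = (33.3, -11.3). Then |KD| = |D − K| = 35.1.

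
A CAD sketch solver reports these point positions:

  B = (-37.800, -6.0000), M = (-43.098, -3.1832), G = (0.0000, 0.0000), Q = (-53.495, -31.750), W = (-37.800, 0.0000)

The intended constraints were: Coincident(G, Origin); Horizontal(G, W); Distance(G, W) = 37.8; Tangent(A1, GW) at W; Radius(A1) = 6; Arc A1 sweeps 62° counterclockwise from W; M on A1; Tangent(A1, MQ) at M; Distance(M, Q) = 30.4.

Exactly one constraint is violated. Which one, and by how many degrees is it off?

Tangent(A1, MQ) at M — off by 8.00°.

G = (0.00, 0.00) ✓; G.y = 0.00, W.y = 0.00 ✓; |GW| = 37.80 ✓; ∠(BW, WG) = 90.00° ✓; |BW| = 6.000 ✓; bearing(B→M) − bearing(B→W) = 62.00° ✓; |BM| = 6.000 ✓; ∠(BM, MQ) = 82.00° ✗; |MQ| = 30.40 ✓.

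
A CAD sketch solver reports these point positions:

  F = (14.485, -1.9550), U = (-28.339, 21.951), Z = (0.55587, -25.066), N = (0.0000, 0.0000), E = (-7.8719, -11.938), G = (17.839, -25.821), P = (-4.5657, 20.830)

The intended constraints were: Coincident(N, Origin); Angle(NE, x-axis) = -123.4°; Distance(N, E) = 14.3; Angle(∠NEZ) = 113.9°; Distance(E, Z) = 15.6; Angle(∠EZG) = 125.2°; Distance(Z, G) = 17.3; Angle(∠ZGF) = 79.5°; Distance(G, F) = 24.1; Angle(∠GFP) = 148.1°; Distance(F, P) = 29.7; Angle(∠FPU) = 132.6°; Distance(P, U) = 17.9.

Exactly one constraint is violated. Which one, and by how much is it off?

Distance(P, U) = 17.9 — off by 5.90.

N = (0.00, 0.00) ✓; NE at -123.4° ✓; |NE| = 14.30 ✓; ∠NEZ = 113.9° ✓; |EZ| = 15.60 ✓; ∠EZG = 125.2° ✓; |ZG| = 17.30 ✓; ∠ZGF = 79.50° ✓; |GF| = 24.10 ✓; ∠GFP = 148.1° ✓; |FP| = 29.70 ✓; ∠FPU = 132.6° ✓; |PU| = 23.80 ✗.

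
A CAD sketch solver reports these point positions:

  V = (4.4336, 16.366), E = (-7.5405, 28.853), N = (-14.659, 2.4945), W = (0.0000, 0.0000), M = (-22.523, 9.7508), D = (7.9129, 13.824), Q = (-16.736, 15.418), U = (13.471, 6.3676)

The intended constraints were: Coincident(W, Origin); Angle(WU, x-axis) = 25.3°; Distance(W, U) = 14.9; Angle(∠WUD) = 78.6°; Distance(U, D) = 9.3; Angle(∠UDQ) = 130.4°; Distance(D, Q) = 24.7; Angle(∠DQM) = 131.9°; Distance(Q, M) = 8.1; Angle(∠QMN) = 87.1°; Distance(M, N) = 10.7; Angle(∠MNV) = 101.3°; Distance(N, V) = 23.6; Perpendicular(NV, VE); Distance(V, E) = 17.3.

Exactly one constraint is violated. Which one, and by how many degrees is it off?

Perpendicular(NV, VE) — off by 7.80°.

W = (0.00, 0.00) ✓; WU at 25.30° ✓; |WU| = 14.90 ✓; ∠WUD = 78.60° ✓; |UD| = 9.300 ✓; ∠UDQ = 130.4° ✓; |DQ| = 24.70 ✓; ∠DQM = 131.9° ✓; |QM| = 8.100 ✓; ∠QMN = 87.10° ✓; |MN| = 10.70 ✓; ∠MNV = 101.3° ✓; |NV| = 23.60 ✓; ∠(NV, VE) = 97.80° ✗; |VE| = 17.30 ✓.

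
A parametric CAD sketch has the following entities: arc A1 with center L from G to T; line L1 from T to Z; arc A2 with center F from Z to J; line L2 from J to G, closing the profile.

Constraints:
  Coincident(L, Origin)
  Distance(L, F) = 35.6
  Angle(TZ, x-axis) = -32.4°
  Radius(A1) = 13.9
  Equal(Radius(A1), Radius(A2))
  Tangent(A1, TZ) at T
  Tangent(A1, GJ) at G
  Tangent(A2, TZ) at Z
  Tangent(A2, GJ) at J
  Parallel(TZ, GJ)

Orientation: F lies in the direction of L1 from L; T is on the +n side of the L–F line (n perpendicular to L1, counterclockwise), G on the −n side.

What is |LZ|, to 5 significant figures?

38.217

Tangency of A1 to both parallel lines with radius 13.9 puts T and G at L ± 13.9·n: T = (7.4480, 11.736), G = (-7.4480, -11.736). Equal radii place Z and J the same way about F: Z = F + 13.9·n = (37.506, -7.3393), J = F − 13.9·n = (22.610, -30.812). Then |LZ| = |Z − L| = 38.217.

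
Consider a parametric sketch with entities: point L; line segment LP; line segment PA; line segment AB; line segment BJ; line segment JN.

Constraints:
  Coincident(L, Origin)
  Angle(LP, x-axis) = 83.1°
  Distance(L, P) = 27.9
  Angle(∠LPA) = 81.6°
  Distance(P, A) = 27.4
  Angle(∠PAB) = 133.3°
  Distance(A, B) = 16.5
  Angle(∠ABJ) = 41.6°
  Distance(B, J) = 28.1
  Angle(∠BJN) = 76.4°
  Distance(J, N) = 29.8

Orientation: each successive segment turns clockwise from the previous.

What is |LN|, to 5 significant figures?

49.071

L is at the origin; LP runs at 83.1° with length 27.9, so P = (3.3518, 27.698). ∠LPA = 81.6° gives PA at -15.300° from the x-axis; with |PA| = 27.4, A = (29.781, 20.468). ∠PAB = 133.3° gives AB at -62.000° from the x-axis; with |AB| = 16.5, B = (37.527, 5.8992). ∠ABJ = 41.6° gives BJ at 159.60° from the x-axis; with |BJ| = 28.1, J = (11.189, 15.694). ∠BJN = 76.4° gives JN at 56.000° from the x-axis; with |JN| = 29.8, N = (27.853, 40.399). Then |LN| = |N − L| = 49.071.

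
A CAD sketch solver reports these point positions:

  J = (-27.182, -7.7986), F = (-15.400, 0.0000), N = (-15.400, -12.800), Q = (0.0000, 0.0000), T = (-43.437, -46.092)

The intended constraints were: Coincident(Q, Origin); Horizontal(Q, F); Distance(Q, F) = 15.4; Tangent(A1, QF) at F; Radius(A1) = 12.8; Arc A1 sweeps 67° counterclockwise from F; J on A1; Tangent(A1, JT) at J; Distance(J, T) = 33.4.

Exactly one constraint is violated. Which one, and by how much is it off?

Distance(J, T) = 33.4 — off by 8.20.

Q = (0.00, 0.00) ✓; Q.y = 0.00, F.y = 0.00 ✓; |QF| = 15.40 ✓; ∠(NF, FQ) = 90.00° ✓; |NF| = 12.80 ✓; bearing(N→J) − bearing(N→F) = 67.00° ✓; |NJ| = 12.80 ✓; ∠(NJ, JT) = 90.00° ✓; |JT| = 41.60 ✗.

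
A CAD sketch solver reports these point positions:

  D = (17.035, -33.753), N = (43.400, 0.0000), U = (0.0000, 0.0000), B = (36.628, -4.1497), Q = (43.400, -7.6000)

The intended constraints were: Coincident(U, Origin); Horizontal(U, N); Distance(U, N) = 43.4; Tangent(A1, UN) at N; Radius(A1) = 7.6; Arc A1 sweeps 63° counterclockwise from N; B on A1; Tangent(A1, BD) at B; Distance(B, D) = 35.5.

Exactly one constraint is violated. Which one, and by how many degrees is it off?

Tangent(A1, BD) at B — off by 6.50°.

U = (0.00, 0.00) ✓; U.y = 0.00, N.y = 0.00 ✓; |UN| = 43.40 ✓; ∠(QN, NU) = 90.00° ✓; |QN| = 7.600 ✓; bearing(Q→B) − bearing(Q→N) = 63.00° ✓; |QB| = 7.600 ✓; ∠(QB, BD) = 96.50° ✗; |BD| = 35.50 ✓.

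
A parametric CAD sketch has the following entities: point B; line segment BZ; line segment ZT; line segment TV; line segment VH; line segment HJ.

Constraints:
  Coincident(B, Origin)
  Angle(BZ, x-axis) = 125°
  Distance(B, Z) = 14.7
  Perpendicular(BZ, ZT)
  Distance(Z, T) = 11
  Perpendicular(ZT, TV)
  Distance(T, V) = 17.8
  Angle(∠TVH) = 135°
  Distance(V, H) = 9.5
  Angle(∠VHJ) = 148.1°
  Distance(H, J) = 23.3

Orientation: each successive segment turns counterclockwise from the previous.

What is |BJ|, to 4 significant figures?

23.81

B is at the origin; BZ runs at 125.0° with length 14.7, so Z = (-8.432, 12.04). The perpendicularity gives ZT at right angles to BZ, so ZT runs at -145.0°; with |ZT| = 11.0, T = (-17.44, 5.732). ZT is perpendicular to TV, so TV runs at -55.00°; with |TV| = 17.8, V = (-7.233, -8.849). ∠TVH = 135.0° gives VH at -10.00° from the x-axis; with |VH| = 9.5, H = (2.123, -10.50). ∠VHJ = 148.1° gives HJ at 21.90° from the x-axis; with |HJ| = 23.3, J = (23.74, -1.808). Then |BJ| = |J − B| = 23.81.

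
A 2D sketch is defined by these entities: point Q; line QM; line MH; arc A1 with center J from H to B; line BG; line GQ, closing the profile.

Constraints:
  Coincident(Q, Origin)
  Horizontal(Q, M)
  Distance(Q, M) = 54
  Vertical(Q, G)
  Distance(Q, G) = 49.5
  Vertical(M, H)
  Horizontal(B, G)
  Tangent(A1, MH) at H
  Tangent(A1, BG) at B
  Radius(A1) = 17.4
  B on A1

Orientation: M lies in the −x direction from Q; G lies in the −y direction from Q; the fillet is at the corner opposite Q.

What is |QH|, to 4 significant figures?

62.82

Q is at the origin; Q and M share the same y with |QM| = 54.0 and M on the −x side, so M = (-54.00, 0.000). Q and G share the same x with |QG| = 49.5 and G on the −y side, so G = (0.000, -49.50). The virtual corner opposite Q is at (-54.00, -49.50). The tangent condition forces JH to be normal to MH and since A1 is tangent to BG there, JB ⟂ BG, with radius 17.4, so the center J sits 17.4 in from both sides at J = (-36.60, -32.10). That places the tangent points at H = (-54.00, -32.10) on MH and B = (-36.60, -49.50) on BG. Then |QH| = |H − Q| = 62.82.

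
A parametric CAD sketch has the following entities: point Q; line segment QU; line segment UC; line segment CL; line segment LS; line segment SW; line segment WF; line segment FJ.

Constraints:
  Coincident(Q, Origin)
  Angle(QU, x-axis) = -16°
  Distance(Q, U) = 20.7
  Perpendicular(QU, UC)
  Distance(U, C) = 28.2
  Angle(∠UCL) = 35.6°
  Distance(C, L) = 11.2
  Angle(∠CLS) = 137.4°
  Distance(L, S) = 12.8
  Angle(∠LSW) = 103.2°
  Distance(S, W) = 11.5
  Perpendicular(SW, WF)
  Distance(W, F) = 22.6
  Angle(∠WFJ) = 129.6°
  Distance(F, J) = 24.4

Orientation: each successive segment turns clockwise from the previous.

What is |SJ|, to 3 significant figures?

38.8

Q is at the origin; QU runs at -16.0° with length 20.7, so U = (19.9, -5.71). QU ⟂ UC, so UC runs at -106°; with |UC| = 28.2, C = (12.1, -32.8). ∠UCL = 35.6° gives CL at 110° from the x-axis; with |CL| = 11.2, L = (8.37, -22.3). ∠CLS = 137.4° gives LS at 67.0° from the x-axis; with |LS| = 12.8, S = (13.4, -10.5). ∠LSW = 103.2° gives SW at -9.80° from the x-axis; with |SW| = 11.5, W = (24.7, -12.4). SW is perpendicular to WF, so WF runs at -99.8°; with |WF| = 22.6, F = (20.9, -34.7). ∠WFJ = 129.6° gives FJ at -150° from the x-axis; with |FJ| = 24.4, J = (-0.319, -46.8). Then |SJ| = |J − S| = 38.8.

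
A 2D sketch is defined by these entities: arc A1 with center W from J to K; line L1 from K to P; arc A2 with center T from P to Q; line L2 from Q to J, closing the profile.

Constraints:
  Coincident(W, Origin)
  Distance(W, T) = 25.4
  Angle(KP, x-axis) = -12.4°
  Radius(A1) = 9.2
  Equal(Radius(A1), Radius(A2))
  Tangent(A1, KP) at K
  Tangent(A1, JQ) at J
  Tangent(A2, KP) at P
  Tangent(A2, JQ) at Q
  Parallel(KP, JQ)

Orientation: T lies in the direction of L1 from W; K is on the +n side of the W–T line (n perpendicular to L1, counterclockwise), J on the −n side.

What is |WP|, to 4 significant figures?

27.01

The slot axis is L1's direction at -12.4°, so u = (cos -12.4°, sin -12.4°) = (0.9767, -0.2147) and n = (−sin -12.4°, cos -12.4°) = (0.2147, 0.9767). W is at the origin and T lies 25.4 along u from W, so T = 25.4·u = (24.81, -5.454). Tangency of A1 to both parallel lines with radius 9.2 puts K and J at W ± 9.2·n: K = (1.976, 8.985), J = (-1.976, -8.985). Equal radii place P and Q the same way about T: P = T + 9.2·n = (26.78, 3.531), Q = T − 9.2·n = (22.83, -14.44). Then |WP| = |P − W| = 27.01.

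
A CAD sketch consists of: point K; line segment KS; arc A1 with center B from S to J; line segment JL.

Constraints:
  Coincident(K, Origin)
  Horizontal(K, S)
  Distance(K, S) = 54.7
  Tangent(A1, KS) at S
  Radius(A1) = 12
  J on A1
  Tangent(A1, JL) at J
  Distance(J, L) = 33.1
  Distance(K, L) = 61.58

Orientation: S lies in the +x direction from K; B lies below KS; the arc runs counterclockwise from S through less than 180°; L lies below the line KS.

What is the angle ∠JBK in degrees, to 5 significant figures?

11.417°

Checks: |BJ| = 12.00 ✓; ∠(BJ, JL) = 90.00° ✓; |JL| = 33.10 ✓; |KL| = 61.58 ✓.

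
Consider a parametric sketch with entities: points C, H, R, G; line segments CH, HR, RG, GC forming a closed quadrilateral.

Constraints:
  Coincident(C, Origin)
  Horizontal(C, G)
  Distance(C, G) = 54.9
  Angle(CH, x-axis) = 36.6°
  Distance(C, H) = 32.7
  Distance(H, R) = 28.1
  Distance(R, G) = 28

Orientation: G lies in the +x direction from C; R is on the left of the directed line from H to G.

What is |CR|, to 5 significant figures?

59.961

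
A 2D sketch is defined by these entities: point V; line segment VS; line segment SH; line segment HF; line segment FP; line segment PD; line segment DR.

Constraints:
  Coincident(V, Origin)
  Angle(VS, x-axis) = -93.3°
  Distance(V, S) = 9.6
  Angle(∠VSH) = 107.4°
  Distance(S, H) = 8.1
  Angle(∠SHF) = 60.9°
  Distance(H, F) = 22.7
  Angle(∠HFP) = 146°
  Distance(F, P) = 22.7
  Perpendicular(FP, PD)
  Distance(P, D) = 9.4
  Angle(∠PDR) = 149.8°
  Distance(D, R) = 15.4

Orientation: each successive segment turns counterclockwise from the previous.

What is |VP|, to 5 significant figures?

29.177

∠SHF = 60.9° gives HF at 98.400° from the x-axis; with |HF| = 22.7, F = (3.7084, 10.009). ∠HFP = 146.0° gives FP at 132.40° from the x-axis; with |FP| = 22.7, P = (-11.598, 26.772). Then |VP| = |P − V| = 29.177.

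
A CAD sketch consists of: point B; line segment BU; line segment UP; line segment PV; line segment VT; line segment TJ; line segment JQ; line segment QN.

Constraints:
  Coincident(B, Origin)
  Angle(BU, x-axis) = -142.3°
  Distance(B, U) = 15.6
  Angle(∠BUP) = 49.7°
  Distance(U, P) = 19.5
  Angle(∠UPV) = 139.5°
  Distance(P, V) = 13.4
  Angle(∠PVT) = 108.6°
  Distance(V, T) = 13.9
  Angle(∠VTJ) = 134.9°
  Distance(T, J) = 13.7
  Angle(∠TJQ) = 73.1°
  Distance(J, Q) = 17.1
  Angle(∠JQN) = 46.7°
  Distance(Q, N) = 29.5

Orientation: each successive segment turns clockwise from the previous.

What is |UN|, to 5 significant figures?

43.580

B is at the origin; BU runs at -142.3° with length 15.6, so U = (-12.343, -9.5398). ∠BUP = 49.7° gives UP at 87.400° from the x-axis; with |UP| = 19.5, P = (-11.459, 9.9401). ∠UPV = 139.5° gives PV at 46.900° from the x-axis; with |PV| = 13.4, V = (-2.3026, 19.724). ∠PVT = 108.6° gives VT at -24.500° from the x-axis; with |VT| = 13.9, T = (10.346, 13.960). ∠VTJ = 134.9° gives TJ at -69.600° from the x-axis; with |TJ| = 13.7, J = (15.121, 1.1193). ∠TJQ = 73.1° gives JQ at -176.50° from the x-axis; with |JQ| = 17.1, Q = (-1.9468, 0.075349). ∠JQN = 46.7° gives QN at 50.200° from the x-axis; with |QN| = 29.5, N = (16.936, 22.740). Then |UN| = |N − U| = 43.580.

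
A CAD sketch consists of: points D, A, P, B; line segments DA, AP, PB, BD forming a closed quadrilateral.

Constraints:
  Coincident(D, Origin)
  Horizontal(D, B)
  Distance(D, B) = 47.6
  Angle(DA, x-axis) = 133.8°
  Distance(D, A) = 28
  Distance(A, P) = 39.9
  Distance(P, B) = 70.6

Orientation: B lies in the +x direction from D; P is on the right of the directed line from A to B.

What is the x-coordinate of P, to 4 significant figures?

-20.20

D is at the origin; DB is horizontal with |DB| = 47.6 and B in +x, so B = (47.6, 0). DA runs at 133.8° with |DA| = 28.0, so A = (-19.38, 20.21). P is determined by |AP| = 39.9 and |PB| = 70.6 together: it lies at the intersection of circle(A, 39.9) and circle(B, 70.6). With |AB| = 69.96, the foot of the radical line on AB is 10.74 from A and the perpendicular offset is √(39.9² − 10.74²) = 38.43. Taking the right-of-AB solution: P = (-20.20, -19.68).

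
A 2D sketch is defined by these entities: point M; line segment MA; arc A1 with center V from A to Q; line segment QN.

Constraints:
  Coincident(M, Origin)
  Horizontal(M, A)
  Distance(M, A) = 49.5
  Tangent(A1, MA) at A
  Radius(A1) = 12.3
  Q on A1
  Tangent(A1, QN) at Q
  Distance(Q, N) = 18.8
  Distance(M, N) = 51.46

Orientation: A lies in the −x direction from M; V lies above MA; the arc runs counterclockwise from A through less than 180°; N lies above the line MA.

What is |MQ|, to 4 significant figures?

39.83

Checks: |VQ| = 12.30 ✓; ∠(VQ, QN) = 90.00° ✓; |QN| = 18.80 ✓; |MN| = 51.46 ✓.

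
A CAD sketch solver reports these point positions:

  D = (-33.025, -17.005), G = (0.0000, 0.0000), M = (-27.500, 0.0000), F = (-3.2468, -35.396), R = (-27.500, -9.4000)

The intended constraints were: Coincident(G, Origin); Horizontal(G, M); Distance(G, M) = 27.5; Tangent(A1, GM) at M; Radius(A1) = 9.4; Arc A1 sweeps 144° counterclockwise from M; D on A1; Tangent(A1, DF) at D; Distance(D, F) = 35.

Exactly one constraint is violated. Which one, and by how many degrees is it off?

Tangent(A1, DF) at D — off by 4.30°.

G = (0.00, 0.00) ✓; G.y = 0.00, M.y = 0.00 ✓; |GM| = 27.50 ✓; ∠(RM, MG) = 90.00° ✓; |RM| = 9.400 ✓; bearing(R→D) − bearing(R→M) = 144.0° ✓; |RD| = 9.400 ✓; ∠(RD, DF) = 85.70° ✗; |DF| = 35.00 ✓.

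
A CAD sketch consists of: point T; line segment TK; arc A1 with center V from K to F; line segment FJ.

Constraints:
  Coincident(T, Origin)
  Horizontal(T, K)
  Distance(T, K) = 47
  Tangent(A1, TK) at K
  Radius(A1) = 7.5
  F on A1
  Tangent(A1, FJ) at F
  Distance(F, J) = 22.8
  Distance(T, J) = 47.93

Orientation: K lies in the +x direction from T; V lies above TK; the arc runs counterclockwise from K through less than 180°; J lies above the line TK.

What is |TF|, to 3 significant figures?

54.1

Checks: |VF| = 7.500 ✓; ∠(VF, FJ) = 90.00° ✓; |FJ| = 22.80 ✓; |TJ| = 47.93 ✓.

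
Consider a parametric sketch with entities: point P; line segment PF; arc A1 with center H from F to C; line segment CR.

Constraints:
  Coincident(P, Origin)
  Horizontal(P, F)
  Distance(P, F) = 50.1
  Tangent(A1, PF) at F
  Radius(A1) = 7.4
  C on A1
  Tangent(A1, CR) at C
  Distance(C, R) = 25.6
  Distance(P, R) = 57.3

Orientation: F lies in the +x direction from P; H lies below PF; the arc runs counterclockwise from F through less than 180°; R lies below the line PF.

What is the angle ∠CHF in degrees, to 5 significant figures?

97.899°

P is at the origin; P and F share the same y with |PF| = 50.1 and F on the +x side, so F = (50.100, 0.0000). A1 meets PF tangentially, so HF is at right angles to PF, so H = F + (0, -7.4) = (50.100, -7.4000). Since HC ⟂ CR (tangency), |HR| = √(7.4² + 25.6²) = 26.648 regardless of where C sits on A1. So R lies on both circle(P, 57.3) and circle(H, 26.648); the below-PF intersection is R = (46.288, -33.774). C is the foot of the tangent from R: C = (42.770, -8.4169).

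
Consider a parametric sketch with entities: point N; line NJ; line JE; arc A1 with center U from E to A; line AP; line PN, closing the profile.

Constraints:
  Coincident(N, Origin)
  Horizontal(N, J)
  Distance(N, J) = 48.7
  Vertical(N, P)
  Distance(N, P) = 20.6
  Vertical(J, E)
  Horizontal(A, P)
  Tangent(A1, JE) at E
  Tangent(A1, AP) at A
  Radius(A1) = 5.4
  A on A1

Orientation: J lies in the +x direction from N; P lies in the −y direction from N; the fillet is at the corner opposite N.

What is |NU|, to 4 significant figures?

45.89

N and P share the same x with |NP| = 20.6 and P on the −y side, so P = (0.000, -20.60). The virtual corner opposite N is at (48.70, -20.60). A1 meets JE tangentially, so UE is at right angles to JE and A1 meets AP tangentially, so UA is at right angles to AP, with radius 5.4, so the center U sits 5.4 in from both sides at U = (43.30, -15.20). Then |NU| = |U − N| = 45.89.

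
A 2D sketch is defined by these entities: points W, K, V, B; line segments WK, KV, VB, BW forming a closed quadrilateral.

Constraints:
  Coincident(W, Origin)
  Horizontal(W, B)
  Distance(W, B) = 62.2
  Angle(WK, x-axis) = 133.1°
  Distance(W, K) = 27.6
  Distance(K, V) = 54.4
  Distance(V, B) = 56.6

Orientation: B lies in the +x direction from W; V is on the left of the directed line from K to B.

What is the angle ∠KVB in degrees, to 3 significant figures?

97.6°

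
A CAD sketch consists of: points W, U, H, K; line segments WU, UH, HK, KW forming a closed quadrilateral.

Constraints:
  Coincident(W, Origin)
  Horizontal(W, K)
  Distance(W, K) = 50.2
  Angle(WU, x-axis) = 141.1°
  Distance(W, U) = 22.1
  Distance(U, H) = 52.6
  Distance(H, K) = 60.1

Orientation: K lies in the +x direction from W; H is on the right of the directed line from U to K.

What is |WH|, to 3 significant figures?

35.3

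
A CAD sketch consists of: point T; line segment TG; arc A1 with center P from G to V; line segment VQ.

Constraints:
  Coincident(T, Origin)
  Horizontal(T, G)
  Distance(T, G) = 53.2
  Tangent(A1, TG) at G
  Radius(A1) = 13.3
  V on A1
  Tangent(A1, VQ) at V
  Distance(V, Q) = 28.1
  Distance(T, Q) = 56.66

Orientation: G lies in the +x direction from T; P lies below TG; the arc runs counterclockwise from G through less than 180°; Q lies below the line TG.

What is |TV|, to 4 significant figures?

41.94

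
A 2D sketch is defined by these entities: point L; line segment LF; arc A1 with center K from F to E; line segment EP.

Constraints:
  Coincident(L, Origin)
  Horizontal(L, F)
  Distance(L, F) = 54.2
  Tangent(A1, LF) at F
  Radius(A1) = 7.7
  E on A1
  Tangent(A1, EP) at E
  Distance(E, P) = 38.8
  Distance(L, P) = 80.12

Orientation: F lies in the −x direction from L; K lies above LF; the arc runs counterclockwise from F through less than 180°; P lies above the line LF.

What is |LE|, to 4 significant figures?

48.78

L is at the origin; L and F share the same y with |LF| = 54.2 and F on the −x side, so F = (-54.20, 0.000). Tangency of A1 to LF means the radius KF is perpendicular to LF, so K = F + (0, 7.7) = (-54.20, 7.700). Since KE ⟂ EP (tangency), |KP| = √(7.7² + 38.8²) = 39.56 regardless of where E sits on A1. So P lies on both circle(L, 80.12) and circle(K, 39.56); the above-LF intersection is P = (-65.97, 45.46). E is the foot of the tangent from P: E = (-47.44, 11.38).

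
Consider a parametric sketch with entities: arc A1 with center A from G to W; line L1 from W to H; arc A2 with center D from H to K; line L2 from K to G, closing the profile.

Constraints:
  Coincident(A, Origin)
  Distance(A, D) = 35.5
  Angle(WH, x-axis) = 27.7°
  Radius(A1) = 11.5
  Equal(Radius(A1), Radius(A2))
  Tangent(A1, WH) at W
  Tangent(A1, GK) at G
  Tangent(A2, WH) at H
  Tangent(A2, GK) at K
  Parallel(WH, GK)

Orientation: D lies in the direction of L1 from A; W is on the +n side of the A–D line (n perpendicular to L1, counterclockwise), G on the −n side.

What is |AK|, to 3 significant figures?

37.3

The slot axis is L1's direction at 27.7°, so u = (cos 27.7°, sin 27.7°) = (0.885, 0.465) and n = (−sin 27.7°, cos 27.7°) = (-0.465, 0.885). A is at the origin and D lies 35.5 along u from A, so D = 35.5·u = (31.4, 16.5). Tangency of A1 to both parallel lines with radius 11.5 puts W and G at A ± 11.5·n: W = (-5.35, 10.2), G = (5.35, -10.2). Equal radii place H and K the same way about D: H = D + 11.5·n = (26.1, 26.7), K = D − 11.5·n = (36.8, 6.32). Then |AK| = |K − A| = 37.3.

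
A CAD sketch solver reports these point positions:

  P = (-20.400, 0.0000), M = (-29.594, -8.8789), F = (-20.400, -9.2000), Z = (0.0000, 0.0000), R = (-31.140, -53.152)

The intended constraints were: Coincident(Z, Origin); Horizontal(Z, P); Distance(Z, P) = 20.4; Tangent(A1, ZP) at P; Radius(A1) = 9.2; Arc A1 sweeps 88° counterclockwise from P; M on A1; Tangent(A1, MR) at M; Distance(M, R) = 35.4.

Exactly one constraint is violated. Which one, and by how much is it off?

Distance(M, R) = 35.4 — off by 8.90.

Z = (0.00, 0.00) ✓; Z.y = 0.00, P.y = 0.00 ✓; |ZP| = 20.40 ✓; ∠(FP, PZ) = 90.00° ✓; |FP| = 9.200 ✓; bearing(F→M) − bearing(F→P) = 88.00° ✓; |FM| = 9.200 ✓; ∠(FM, MR) = 90.00° ✓; |MR| = 44.30 ✗.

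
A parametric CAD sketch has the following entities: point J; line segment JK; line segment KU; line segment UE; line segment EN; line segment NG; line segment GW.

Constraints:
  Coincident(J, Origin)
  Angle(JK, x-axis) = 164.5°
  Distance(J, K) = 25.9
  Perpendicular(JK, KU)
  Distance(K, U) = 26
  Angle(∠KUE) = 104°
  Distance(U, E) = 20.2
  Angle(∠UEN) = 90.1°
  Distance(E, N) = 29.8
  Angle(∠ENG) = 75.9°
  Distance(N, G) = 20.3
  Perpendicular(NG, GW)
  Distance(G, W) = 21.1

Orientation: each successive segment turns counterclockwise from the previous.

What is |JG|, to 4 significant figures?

19.44

∠UEN = 90.1° gives EN at 60.40° from the x-axis; with |EN| = 29.8, N = (0.3944, -2.169). ∠ENG = 75.9° gives NG at 164.5° from the x-axis; with |NG| = 20.3, G = (-19.17, 3.256). Then |JG| = |G − J| = 19.44.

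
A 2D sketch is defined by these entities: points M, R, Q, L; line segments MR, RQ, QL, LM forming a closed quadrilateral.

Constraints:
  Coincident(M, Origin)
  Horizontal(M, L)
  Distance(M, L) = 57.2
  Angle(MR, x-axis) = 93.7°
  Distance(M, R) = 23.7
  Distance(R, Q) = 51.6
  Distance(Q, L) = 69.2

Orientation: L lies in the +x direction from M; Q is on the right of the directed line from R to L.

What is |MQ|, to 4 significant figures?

28.42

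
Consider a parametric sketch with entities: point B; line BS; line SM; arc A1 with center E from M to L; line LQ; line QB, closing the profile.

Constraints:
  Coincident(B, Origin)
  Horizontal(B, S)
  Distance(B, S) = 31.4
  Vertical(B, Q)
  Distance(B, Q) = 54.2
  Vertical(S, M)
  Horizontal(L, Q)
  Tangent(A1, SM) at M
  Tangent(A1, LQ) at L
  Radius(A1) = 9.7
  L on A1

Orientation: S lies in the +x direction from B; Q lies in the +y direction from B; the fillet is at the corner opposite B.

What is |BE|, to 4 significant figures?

49.51

B is at the origin; BS is horizontal with |BS| = 31.4 and S on the +x side, so S = (31.40, 0.000). B and Q share the same x with |BQ| = 54.2 and Q on the +y side, so Q = (0.000, 54.20). The virtual corner opposite B is at (31.40, 54.20). Tangency of A1 to SM means the radius EM is perpendicular to SM and since A1 is tangent to LQ there, EL ⟂ LQ, with radius 9.7, so the center E sits 9.7 in from both sides at E = (21.70, 44.50). Then |BE| = |E − B| = 49.51.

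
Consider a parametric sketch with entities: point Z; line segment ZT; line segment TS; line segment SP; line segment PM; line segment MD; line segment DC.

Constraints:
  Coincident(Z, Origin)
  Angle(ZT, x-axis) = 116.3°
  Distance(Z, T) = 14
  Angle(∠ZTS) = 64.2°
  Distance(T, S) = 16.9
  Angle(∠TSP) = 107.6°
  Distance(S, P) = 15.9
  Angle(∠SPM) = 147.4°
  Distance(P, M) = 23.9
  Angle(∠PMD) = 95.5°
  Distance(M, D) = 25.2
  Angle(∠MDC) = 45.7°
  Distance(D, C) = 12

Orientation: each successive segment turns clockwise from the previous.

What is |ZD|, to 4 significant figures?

26.44

∠SPM = 147.4° gives PM at -104.5° from the x-axis; with |PM| = 23.9, M = (9.652, -25.55). ∠PMD = 95.5° gives MD at 171.0° from the x-axis; with |MD| = 25.2, D = (-15.24, -21.61). Then |ZD| = |D − Z| = 26.44.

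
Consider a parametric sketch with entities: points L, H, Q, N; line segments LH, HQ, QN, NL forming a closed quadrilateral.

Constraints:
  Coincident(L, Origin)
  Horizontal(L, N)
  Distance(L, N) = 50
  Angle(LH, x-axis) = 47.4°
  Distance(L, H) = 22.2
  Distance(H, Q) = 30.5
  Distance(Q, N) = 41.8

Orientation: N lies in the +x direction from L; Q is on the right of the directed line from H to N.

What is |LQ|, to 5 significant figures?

17.396

Checks: |HQ| = 30.50 ✓; |QN| = 41.80 ✓.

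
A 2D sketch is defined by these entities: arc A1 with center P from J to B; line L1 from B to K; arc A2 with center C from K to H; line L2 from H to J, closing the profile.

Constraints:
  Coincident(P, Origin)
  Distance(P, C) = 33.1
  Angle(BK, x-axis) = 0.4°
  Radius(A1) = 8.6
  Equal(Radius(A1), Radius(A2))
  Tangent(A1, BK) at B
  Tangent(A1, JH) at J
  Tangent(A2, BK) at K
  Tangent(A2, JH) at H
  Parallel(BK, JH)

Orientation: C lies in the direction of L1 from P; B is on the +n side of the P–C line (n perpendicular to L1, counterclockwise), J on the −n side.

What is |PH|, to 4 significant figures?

34.20

The slot axis is L1's direction at 0.4°, so u = (cos 0.4°, sin 0.4°) = (1.000, 0.006981) and n = (−sin 0.4°, cos 0.4°) = (-0.006981, 1.000). P is at the origin and C lies 33.1 along u from P, so C = 33.1·u = (33.10, 0.2311). Tangency of A1 to both parallel lines with radius 8.6 puts B and J at P ± 8.6·n: B = (-0.06004, 8.600), J = (0.06004, -8.600). Equal radii place K and H the same way about C: K = C + 8.6·n = (33.04, 8.831), H = C − 8.6·n = (33.16, -8.369). Then |PH| = |H − P| = 34.20.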